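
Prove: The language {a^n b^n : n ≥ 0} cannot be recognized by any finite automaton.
Assume for contradiction that L is regular, and let p ≥ 1 be the pumping length given by the pumping lemma.
Choose s = a^p b^p. Then s ∈ L and |s| = 2p ≥ p.
By the pumping lemma, s = xyz for some x, y, z with |xy| ≤ p, |y| ≥ 1, and xy^i z ∈ L for every i ≥ 0.
Since |xy| ≤ p and the first p symbols of s are all a's, we must have y = a^k for some k with 1 ≤ k ≤ p.

Take i = 3: xy³z = a^(p + 2k) b^p.
This string has p + 2k a's but p b's, and p + 2k > p because k ≥ 1. So xy³z ∉ L.

This contradicts the pumping lemma, which requires xy^i z ∈ L for all i ≥ 0.
Hence L = {a^n b^n : n ≥ 0} is not regular. ∎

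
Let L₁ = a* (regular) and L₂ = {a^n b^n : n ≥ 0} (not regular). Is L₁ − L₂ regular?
Yes — L₁ − L₂ is regular.

The only string of a* that lies in {a^n b^n} is ε, so L₁ − L₂ = a* − {ε} = a⁺ = aa*, which is regular.

Note that the bare facts "L₁ regular, L₂ non-regular" do not settle the question by themselves: the closure of regular languages under ∪, ∩, complement and difference applies only when BOTH operands are regular. With a non-regular operand the result can come out regular or non-regular depending on the specific languages, so one has to work out L₁ − L₂ for this particular pair, as above.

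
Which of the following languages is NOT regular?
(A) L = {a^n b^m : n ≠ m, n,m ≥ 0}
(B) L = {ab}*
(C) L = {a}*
(A) {a^n b^m : n ≠ m, n,m ≥ 0}

(A) L = {a^n b^m : n ≠ m, n,m ≥ 0} is NOT regular.

The pumping lemma can be used to prove this:
After pumping a's, we can make n = m

The other languages are regular because they can be recognized by finite automata.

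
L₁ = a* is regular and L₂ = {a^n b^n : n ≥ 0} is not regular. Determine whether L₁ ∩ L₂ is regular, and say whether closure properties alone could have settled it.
Yes — L₁ ∩ L₂ is regular.

A string of a* contains no b's, and the only string of {a^n b^n} with no b's is ε (n = 0). So L₁ ∩ L₂ = {ε}, a finite language, which is regular.

Note that the bare facts "L₁ regular, L₂ non-regular" do not settle the question by themselves: the closure of regular languages under ∪, ∩, complement and difference applies only when BOTH operands are regular. With a non-regular operand the result can come out regular or non-regular depending on the specific languages, so one has to work out L₁ ∩ L₂ for this particular pair, as above.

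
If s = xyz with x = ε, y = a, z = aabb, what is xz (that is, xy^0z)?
aabb

Given x = '', y = 'a', z = 'aabb' and i = 0:

xy^0z = x + y·y·...·y (0 times) + z
       = '' + 'a'^0 + 'aabb'
       = '' + '' + 'aabb'
       = 'aabb'

The pumped string is 'aabb' with length 4.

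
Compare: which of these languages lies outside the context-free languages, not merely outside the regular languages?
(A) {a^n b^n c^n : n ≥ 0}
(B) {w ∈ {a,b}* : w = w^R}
(A) {a^n b^n c^n : n ≥ 0}

(A) {a^n b^n c^n : n ≥ 0} requires the CFL pumping lemma.

- {w ∈ {a,b}* : w = w^R} is context-free (but not regular)
  • Can be shown non-regular with the regular pumping lemma
  • After pumping, the string is no longer symmetric

- {a^n b^n c^n : n ≥ 0} is NOT context-free
  • Requires the CFL pumping lemma to prove
  • Cannot maintain three equal counts simultaneously

The CFL pumping lemma is "stronger" in that it can prove non-membership
in the larger class of context-free languages.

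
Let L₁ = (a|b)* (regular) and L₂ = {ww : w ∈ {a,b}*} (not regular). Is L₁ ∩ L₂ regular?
No — L₁ ∩ L₂ is not regular.

(a|b)* is all strings over {a,b}, so L₁ ∩ L₂ = {ww : w ∈ {a,b}*} = L₂ itself, which is not regular (pump s = a^p b a^p b).

Note that the bare facts "L₁ regular, L₂ non-regular" do not settle the question by themselves: the closure of regular languages under ∪, ∩, complement and difference applies only when BOTH operands are regular. With a non-regular operand the result can come out regular or non-regular depending on the specific languages, so one has to work out L₁ ∩ L₂ for this particular pair, as above.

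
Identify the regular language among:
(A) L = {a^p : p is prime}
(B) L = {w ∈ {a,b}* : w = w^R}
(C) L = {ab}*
(C) {ab}*

(C) L = {ab}* is regular.

This can be recognized by a finite automaton (DFA/NFA).
Regular expressions like {ab}* define regular languages.

The other choices are not regular:
- {w ∈ {a,b}* : w = w^R}: After pumping, the string is no longer symmetric
- {a^p : p is prime}: After pumping, the length becomes composite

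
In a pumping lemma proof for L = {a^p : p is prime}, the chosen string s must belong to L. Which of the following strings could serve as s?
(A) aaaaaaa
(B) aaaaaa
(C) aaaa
(A) aaaaaaa

The pumping lemma is applied to a string s that lies in L, so first check membership of each option:
- (A) aaaaaaa has length 7, which is prime, so it is in L ✓
- (B) aaaaaa has length 6 = 2 × 3, which is not prime, so it is not in L ✗
- (C) aaaa has length 4 = 2 × 2, which is not prime, so it is not in L ✗

Only (A) aaaaaaa is in L, so it is the only candidate that could play the role of s.
(In a complete proof one picks s in terms of the pumping length p so that |s| ≥ p is guaranteed; a fixed string like aaaaaaa illustrates the shape of such an s.)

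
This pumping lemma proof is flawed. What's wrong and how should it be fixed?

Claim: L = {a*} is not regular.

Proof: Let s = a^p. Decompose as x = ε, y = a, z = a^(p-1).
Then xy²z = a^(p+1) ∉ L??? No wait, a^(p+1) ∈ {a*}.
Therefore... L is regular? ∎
Error: The proof attempts to show a*  is not regular, but a* IS regular!

Correction: a* is a regular language (recognized by a simple DFA with one accepting state and self-loop on 'a'). The pumping lemma can only prove non-regularity, not regularity. For regular languages, pumping always works.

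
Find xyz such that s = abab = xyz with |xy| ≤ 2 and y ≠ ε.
x = 'a', y = 'b', z = 'ab'

For s = abab and p = 2, one valid decomposition is:
- x = 'a' (length 1)
- y = 'b' (length 1)
- z = 'ab' (length 2)

Verification:
- xyz = 'a' + 'b' + 'ab' = abab ✓
- |xy| = 2 ≤ 2 ✓
- |y| = 1 > 0 ✓

All pumping lemma constraints are satisfied.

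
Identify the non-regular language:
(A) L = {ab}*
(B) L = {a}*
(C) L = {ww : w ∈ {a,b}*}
(C) {ww : w ∈ {a,b}*}

(C) L = {ww : w ∈ {a,b}*} is NOT regular.

The pumping lemma can be used to prove this:
After pumping, the two halves no longer match

The other languages are regular because they can be recognized by finite automata.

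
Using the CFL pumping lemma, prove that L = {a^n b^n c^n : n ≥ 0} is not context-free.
Assume for contradiction that L is context-free, and let p ≥ 1 be the pumping length given by the pumping lemma for CFLs.
Choose s = a^p b^p c^p. Then s ∈ L and |s| = 3p ≥ p.
By the CFL pumping lemma, s = uvxyz for some u, v, x, y, z with |vxy| ≤ p, |vy| ≥ 1, and uv^i xy^i z ∈ L for every i ≥ 0.

Because |vxy| ≤ p, the window vxy cannot contain both an a and a c: any substring of s containing both must include the entire block b^p plus at least one a and one c, so it has length ≥ p + 2 > p.
Hence at least one of the letters a, c does not occur in vy at all.

Take i = 0: the string uxz is obtained from s by deleting |vy| ≥ 1 symbols, so |uxz| = 3p − |vy| < 3p.
But the letter (a or c) that does not occur in vy still occurs exactly p times in uxz. Every string of L with exactly p copies of some letter is a^p b^p c^p, of length 3p. Since |uxz| < 3p, uxz ∉ L.

This contradicts the CFL pumping lemma, which requires uv^i xy^i z ∈ L for all i ≥ 0.
Hence L = {a^n b^n c^n : n ≥ 0} is not context-free. ∎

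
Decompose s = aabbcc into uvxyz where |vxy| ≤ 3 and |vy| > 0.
u='aa', v='b', x='b', y='c', z='c'

For s = aabbcc with pumping length p = 3:

One valid decomposition:
- u = 'aa'
- v = 'b'
- x = 'b'
- y = 'c'
- z = 'c'

Verification:
- uvxyz = 'aa' + 'b' + 'b' + 'c' + 'c' = aabbcc ✓
- |vxy| = |'bbc'| = 3 ≤ 3 ✓
- |vy| = |'bc'| = 2 > 0 ✓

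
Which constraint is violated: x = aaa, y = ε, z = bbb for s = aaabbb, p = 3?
Violated: |y| > 0

The decomposition x = aaa, y = ε, z = bbb for s = aaabbb with p = 3
violates the constraint: |y| > 0

|y| = 0, but the pumping lemma requires |y| > 0 (y must be non-empty).

Pumping lemma constraints:
1. xyz = s (decomposition is valid)
2. |xy| ≤ p
3. |y| > 0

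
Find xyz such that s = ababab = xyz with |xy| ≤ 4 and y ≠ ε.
x = '', y = 'aba', z = 'bab'

For s = ababab and p = 4, one valid decomposition is:
- x = '' (length 0)
- y = 'aba' (length 3)
- z = 'bab' (length 3)

Verification:
- xyz = '' + 'aba' + 'bab' = ababab ✓
- |xy| = 3 ≤ 4 ✓
- |y| = 3 > 0 ✓

All pumping lemma constraints are satisfied.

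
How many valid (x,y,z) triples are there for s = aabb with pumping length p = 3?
6

For s = 'aabb' with pumping length p = 3:

Constraints: |xy| ≤ 3, |y| > 0

Valid decompositions (|xy| ≤ p, |y| ≥ 1):
  • x='', y='a', z='abb'
  • x='a', y='a', z='bb'
  • x='', y='aa', z='bb'
  • x='aa', y='b', z='b'
  • x='a', y='ab', z='b'
  • x='', y='aab', z='b'

Total count: 6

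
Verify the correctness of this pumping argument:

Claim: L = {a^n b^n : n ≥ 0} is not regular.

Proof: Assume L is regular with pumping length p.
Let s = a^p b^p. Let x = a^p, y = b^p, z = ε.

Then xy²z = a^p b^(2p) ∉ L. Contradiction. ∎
The proof is INCORRECT.

Error: The decomposition violates |xy| ≤ p.
With x = a^p and y = b^p, we have |xy| = 2p > p.
The pumping lemma requires |xy| ≤ p, so y must be within the first p characters.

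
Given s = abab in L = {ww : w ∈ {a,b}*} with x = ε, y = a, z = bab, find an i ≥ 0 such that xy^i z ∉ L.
i = 2

xy²z = ε · aa · bab = aabab; aabab has odd length 5, so it cannot be written as ww and is not in L.
(Other choices also work, e.g. i = 0, 3; only i = 1 is guaranteed to stay in L since xy¹z = s.)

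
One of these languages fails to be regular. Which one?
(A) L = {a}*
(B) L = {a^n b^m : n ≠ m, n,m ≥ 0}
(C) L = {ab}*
(B) {a^n b^m : n ≠ m, n,m ≥ 0}

(B) L = {a^n b^m : n ≠ m, n,m ≥ 0} is NOT regular.

The pumping lemma can be used to prove this:
After pumping a's, we can make n = m

The other languages are regular because they can be recognized by finite automata.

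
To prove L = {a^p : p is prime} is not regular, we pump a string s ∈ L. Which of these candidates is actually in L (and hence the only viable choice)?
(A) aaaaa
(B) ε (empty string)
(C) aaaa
(A) aaaaa

The pumping lemma is applied to a string s that lies in L, so first check membership of each option:
- (A) aaaaa has length 5, which is prime, so it is in L ✓
- (B) ε has length 0, which is not prime, so it is not in L ✗
- (C) aaaa has length 4 = 2 × 2, which is not prime, so it is not in L ✗

Only (A) aaaaa is in L, so it is the only candidate that could play the role of s.
(In a complete proof one picks s in terms of the pumping length p so that |s| ≥ p is guaranteed; a fixed string like aaaaa illustrates the shape of such an s.)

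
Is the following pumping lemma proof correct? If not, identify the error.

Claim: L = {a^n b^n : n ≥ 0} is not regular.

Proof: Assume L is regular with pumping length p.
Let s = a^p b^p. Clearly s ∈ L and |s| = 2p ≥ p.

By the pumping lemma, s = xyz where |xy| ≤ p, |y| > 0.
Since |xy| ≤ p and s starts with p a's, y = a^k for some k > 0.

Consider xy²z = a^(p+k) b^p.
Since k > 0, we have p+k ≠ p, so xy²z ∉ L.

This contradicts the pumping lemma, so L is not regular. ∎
The proof is correct.

This proof is valid because:
1. The string s = a^p b^p is correctly in L
2. The decomposition analysis is correct: y must consist only of a's
3. The contradiction is valid: pumping increases a's but not b's
4. The conclusion follows logically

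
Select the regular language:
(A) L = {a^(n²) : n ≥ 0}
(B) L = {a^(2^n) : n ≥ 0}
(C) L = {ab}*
(C) {ab}*

(C) L = {ab}* is regular.

This can be recognized by a finite automaton (DFA/NFA).
Regular expressions like {ab}* define regular languages.

The other choices are not regular:
- {a^(n²) : n ≥ 0}: After pumping, length is no longer a perfect square
- {a^(2^n) : n ≥ 0}: After pumping, length is no longer a power of 2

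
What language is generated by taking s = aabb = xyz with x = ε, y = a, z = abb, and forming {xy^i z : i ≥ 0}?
{xy^i z : i ≥ 0} = {a^(i+1) b^2 : i ≥ 0} = {abb, aabb, aaabb, ...}

With x = ε, y = a, z = abb: Starting with aabb and pumping the first 'a' (z = abb keeps the second 'a'), we get strings with i+1 a's followed by 2 b's for i = 0, 1, 2, ...; note bb is not produced because z always contributes one a.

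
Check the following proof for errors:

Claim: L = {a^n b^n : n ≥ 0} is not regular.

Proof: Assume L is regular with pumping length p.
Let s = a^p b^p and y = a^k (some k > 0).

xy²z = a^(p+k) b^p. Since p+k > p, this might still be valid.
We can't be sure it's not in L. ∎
The proof is INCORRECT.

Error: The conclusion is wrong.
xy²z = a^(p+k) b^p is definitely NOT in L because the number of a's (p+k) ≠ number of b's (p).
The proof incorrectly doubts what is actually a valid contradiction.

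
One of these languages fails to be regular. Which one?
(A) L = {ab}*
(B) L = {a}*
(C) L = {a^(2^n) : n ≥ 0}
(C) {a^(2^n) : n ≥ 0}

(C) L = {a^(2^n) : n ≥ 0} is NOT regular.

The pumping lemma can be used to prove this:
After pumping, length is no longer a power of 2

The other languages are regular because they can be recognized by finite automata.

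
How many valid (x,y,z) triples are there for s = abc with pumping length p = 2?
3

For s = 'abc' with pumping length p = 2:

Constraints: |xy| ≤ 2, |y| > 0

Valid decompositions (|xy| ≤ p, |y| ≥ 1):
  • x='', y='a', z='bc'
  • x='a', y='b', z='c'
  • x='', y='ab', z='c'

Total count: 3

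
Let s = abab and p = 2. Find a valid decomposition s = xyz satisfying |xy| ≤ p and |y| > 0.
x = '', y = 'a', z = 'bab'

For s = abab and p = 2, one valid decomposition is:
- x = '' (length 0)
- y = 'a' (length 1)
- z = 'bab' (length 3)

Verification:
- xyz = '' + 'a' + 'bab' = abab ✓
- |xy| = 1 ≤ 2 ✓
- |y| = 1 > 0 ✓

All pumping lemma constraints are satisfied.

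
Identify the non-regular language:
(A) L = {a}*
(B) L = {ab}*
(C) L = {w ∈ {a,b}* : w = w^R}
(C) {w ∈ {a,b}* : w = w^R}

(C) L = {w ∈ {a,b}* : w = w^R} is NOT regular.

The pumping lemma can be used to prove this:
After pumping, the string is no longer symmetric

The other languages are regular because they can be recognized by finite automata.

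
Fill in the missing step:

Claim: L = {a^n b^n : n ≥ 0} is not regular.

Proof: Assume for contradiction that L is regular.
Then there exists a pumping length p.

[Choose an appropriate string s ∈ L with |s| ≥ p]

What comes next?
s = a^p b^p

This string is in L (has equal a's and b's) and has length 2p ≥ p.
Any decomposition xyz with |xy| ≤ p means y consists only of a's,
so pumping will unbalance the counts.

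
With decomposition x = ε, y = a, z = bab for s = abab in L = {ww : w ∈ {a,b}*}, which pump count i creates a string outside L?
i = 2

xy²z = ε · aa · bab = aabab; aabab has odd length 5, so it cannot be written as ww and is not in L.
(Other choices also work, e.g. i = 0, 3; only i = 1 is guaranteed to stay in L since xy¹z = s.)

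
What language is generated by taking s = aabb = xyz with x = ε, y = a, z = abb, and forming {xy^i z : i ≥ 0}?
{xy^i z : i ≥ 0} = {a^(i+1) b^2 : i ≥ 0} = {abb, aabb, aaabb, ...}

With x = ε, y = a, z = abb: Starting with aabb and pumping the first 'a' (z = abb keeps the second 'a'), we get strings with i+1 a's followed by 2 b's for i = 0, 1, 2, ...; note bb is not produced because z always contributes one a.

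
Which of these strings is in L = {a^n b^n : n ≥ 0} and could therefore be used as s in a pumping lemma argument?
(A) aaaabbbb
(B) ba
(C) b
(A) aaaabbbb

The pumping lemma is applied to a string s that lies in L, so first check membership of each option:
- (A) aaaabbbb = a^4 b^4 has equal counts (4 = 4), so it is in L ✓
- (B) ba has an a after a b, so it is not of the form a^n b^n and is not in L ✗
- (C) b has 0 a's and 1 b's; 0 ≠ 1, so it is not in L ✗

Only (A) aaaabbbb is in L, so it is the only candidate that could play the role of s.
(In a complete proof one picks s in terms of the pumping length p so that |s| ≥ p is guaranteed; a fixed string like aaaabbbb illustrates the shape of such an s.)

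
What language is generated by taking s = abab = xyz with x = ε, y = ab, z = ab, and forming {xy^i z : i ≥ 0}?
{xy^i z : i ≥ 0} = {(ab)^(i+1) : i ≥ 0} = {ab, abab, ababab, ...}

With x = ε, y = ab, z = ab: Pumping 'ab' gives strings of alternating a's and b's.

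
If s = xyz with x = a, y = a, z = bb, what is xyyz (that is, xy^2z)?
aaabb

Given x = 'a', y = 'a', z = 'bb' and i = 2:

xy^2z = x + y·y·...·y (2 times) + z
       = 'a' + 'a'^2 + 'bb'
       = 'a' + 'aa' + 'bb'
       = 'aaabb'

The pumped string is 'aaabb' with length 5.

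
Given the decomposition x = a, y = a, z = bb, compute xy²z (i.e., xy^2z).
aaabb

Given x = 'a', y = 'a', z = 'bb' and i = 2:

xy^2z = x + y·y·...·y (2 times) + z
       = 'a' + 'a'^2 + 'bb'
       = 'a' + 'aa' + 'bb'
       = 'aaabb'

The pumped string is 'aaabb' with length 5.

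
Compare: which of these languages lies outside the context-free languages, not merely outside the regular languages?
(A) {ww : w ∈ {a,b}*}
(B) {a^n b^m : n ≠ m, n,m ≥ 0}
(A) {ww : w ∈ {a,b}*}

(A) {ww : w ∈ {a,b}*} requires the CFL pumping lemma.

- {a^n b^m : n ≠ m, n,m ≥ 0} is context-free (but not regular)
  • Can be shown non-regular with the regular pumping lemma
  • After pumping a's, we can make n = m

- {ww : w ∈ {a,b}*} is NOT context-free
  • Requires the CFL pumping lemma to prove
  • Cannot verify equality of two arbitrary substrings

The CFL pumping lemma is "stronger" in that it can prove non-membership
in the larger class of context-free languages.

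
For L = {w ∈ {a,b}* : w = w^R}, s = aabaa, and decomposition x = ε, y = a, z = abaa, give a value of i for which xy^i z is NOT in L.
i = 2

xy²z = ε · aa · abaa = aaabaa; aaabaa reversed is aabaaa ≠ aaabaa, so it is not a palindrome and is not in L.
(Other choices also work, e.g. i = 0, 3; only i = 1 is guaranteed to stay in L since xy¹z = s.)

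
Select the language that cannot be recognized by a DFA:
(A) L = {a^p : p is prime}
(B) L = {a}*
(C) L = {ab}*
(A) {a^p : p is prime}

(A) L = {a^p : p is prime} is NOT regular.

The pumping lemma can be used to prove this:
After pumping, the length becomes composite

The other languages are regular because they can be recognized by finite automata.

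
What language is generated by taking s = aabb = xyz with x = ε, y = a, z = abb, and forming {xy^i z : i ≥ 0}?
{xy^i z : i ≥ 0} = {a^(i+1) b^2 : i ≥ 0} = {abb, aabb, aaabb, ...}

With x = ε, y = a, z = abb: Starting with aabb and pumping the first 'a' (z = abb keeps the second 'a'), we get strings with i+1 a's followed by 2 b's for i = 0, 1, 2, ...; note bb is not produced because z always contributes one a.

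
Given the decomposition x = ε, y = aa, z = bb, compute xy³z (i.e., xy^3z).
aaaaaabb

Given x = '', y = 'aa', z = 'bb' and i = 3:

xy^3z = x + y·y·...·y (3 times) + z
       = '' + 'aa'^3 + 'bb'
       = '' + 'aaaaaa' + 'bb'
       = 'aaaaaabb'

The pumped string is 'aaaaaabb' with length 8.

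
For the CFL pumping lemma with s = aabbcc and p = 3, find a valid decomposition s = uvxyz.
u='aa', v='b', x='b', y='c', z='c'

For s = aabbcc with pumping length p = 3:

One valid decomposition:
- u = 'aa'
- v = 'b'
- x = 'b'
- y = 'c'
- z = 'c'

Verification:
- uvxyz = 'aa' + 'b' + 'b' + 'c' + 'c' = aabbcc ✓
- |vxy| = |'bbc'| = 3 ≤ 3 ✓
- |vy| = |'bc'| = 2 > 0 ✓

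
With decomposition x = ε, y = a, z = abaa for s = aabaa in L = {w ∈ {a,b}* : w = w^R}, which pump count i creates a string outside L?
i = 0

xy⁰z = ε · ε · abaa = abaa; abaa reversed is aaba ≠ abaa, so it is not a palindrome and is not in L.
(Other choices also work, e.g. i = 2, 3; only i = 1 is guaranteed to stay in L since xy¹z = s.)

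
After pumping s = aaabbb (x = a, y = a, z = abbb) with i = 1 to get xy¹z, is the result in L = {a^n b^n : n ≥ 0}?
Yes

xy¹z = a · a · abbb = aaabbb.
aaabbb = a^3 b^3 has equal counts (3 = 3), so it is in L.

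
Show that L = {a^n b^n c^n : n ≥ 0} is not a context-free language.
Assume for contradiction that L is context-free, and let p ≥ 1 be the pumping length given by the pumping lemma for CFLs.
Choose s = a^p b^p c^p. Then s ∈ L and |s| = 3p ≥ p.
By the CFL pumping lemma, s = uvxyz for some u, v, x, y, z with |vxy| ≤ p, |vy| ≥ 1, and uv^i xy^i z ∈ L for every i ≥ 0.

Because |vxy| ≤ p, the window vxy cannot contain both an a and a c: any substring of s containing both must include the entire block b^p plus at least one a and one c, so it has length ≥ p + 2 > p.
Hence at least one of the letters a, c does not occur in vy at all.

Take i = 0: the string uxz is obtained from s by deleting |vy| ≥ 1 symbols, so |uxz| = 3p − |vy| < 3p.
But the letter (a or c) that does not occur in vy still occurs exactly p times in uxz. Every string of L with exactly p copies of some letter is a^p b^p c^p, of length 3p. Since |uxz| < 3p, uxz ∉ L.

This contradicts the CFL pumping lemma, which requires uv^i xy^i z ∈ L for all i ≥ 0.
Hence L = {a^n b^n c^n : n ≥ 0} is not context-free. ∎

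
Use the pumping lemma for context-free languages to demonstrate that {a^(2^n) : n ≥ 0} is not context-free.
Assume for contradiction that L is context-free, and let p ≥ 1 be the pumping length given by the pumping lemma for CFLs.
Choose s = a^(2^p). Then s ∈ L and |s| = 2^p ≥ p.
By the CFL pumping lemma, s = uvxyz for some u, v, x, y, z with |vxy| ≤ p, |vy| ≥ 1, and uv^i xy^i z ∈ L for every i ≥ 0.
All symbols are a's, so only lengths matter: let k = |vy|, with 1 ≤ k ≤ |vxy| ≤ p < 2^p.

Take i = 2: |uv²xy²z| = 2^p + k, and 2^p < 2^p + k < 2^p + 2^p = 2^(p+1).
So the length lies strictly between consecutive powers of two and is not a power of 2; uv²xy²z ∉ L.

This contradicts the CFL pumping lemma, which requires uv^i xy^i z ∈ L for all i ≥ 0.
Hence L = {a^(2^n) : n ≥ 0} is not context-free. ∎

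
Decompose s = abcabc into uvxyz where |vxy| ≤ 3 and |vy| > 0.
u='ab', v='c', x='a', y='b', z='c'

For s = abcabc with pumping length p = 3:

One valid decomposition:
- u = 'ab'
- v = 'c'
- x = 'a'
- y = 'b'
- z = 'c'

Verification:
- uvxyz = 'ab' + 'c' + 'a' + 'b' + 'c' = abcabc ✓
- |vxy| = |'cab'| = 3 ≤ 3 ✓
- |vy| = |'cb'| = 2 > 0 ✓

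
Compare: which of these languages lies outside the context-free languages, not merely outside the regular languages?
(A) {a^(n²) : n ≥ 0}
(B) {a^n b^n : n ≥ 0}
(A) {a^(n²) : n ≥ 0}

(A) {a^(n²) : n ≥ 0} requires the CFL pumping lemma.

- {a^n b^n : n ≥ 0} is context-free (but not regular)
  • Can be shown non-regular with the regular pumping lemma
  • After pumping, the number of a's and b's become unequal

- {a^(n²) : n ≥ 0} is NOT context-free
  • Requires the CFL pumping lemma to prove
  • Gaps between squares grow unboundedly

The CFL pumping lemma is "stronger" in that it can prove non-membership
in the larger class of context-free languages.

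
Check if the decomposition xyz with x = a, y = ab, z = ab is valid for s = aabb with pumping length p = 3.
Violated: xyz = s

The decomposition x = a, y = ab, z = ab for s = aabb with p = 3
violates the constraint: xyz = s

xyz = 'a' + 'ab' + 'ab' = 'aabab' ≠ 'aabb' = s. The decomposition doesn't reconstruct s.

Pumping lemma constraints:
1. xyz = s (decomposition is valid)
2. |xy| ≤ p
3. |y| > 0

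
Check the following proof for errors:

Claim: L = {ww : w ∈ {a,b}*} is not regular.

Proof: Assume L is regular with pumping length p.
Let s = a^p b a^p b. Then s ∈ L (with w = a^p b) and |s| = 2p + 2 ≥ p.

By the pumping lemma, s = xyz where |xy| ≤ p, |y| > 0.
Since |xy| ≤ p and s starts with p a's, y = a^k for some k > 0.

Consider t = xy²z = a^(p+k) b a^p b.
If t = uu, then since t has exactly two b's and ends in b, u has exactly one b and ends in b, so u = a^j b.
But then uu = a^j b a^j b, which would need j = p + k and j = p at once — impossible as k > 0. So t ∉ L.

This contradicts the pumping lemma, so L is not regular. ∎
The proof is correct.

This proof is valid because:
1. s = a^p b a^p b is in L and is chosen in terms of p, so |s| ≥ p holds for every p
2. The decomposition analysis is correct: |xy| ≤ p forces y to lie inside the leading a's
3. The contradiction is valid: the argument shows a^(p+k) b a^p b cannot be split into two equal halves
4. The conclusion follows logically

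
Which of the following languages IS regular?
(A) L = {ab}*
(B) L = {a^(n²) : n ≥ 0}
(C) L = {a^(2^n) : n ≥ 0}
(A) {ab}*

(A) L = {ab}* is regular.

This can be recognized by a finite automaton (DFA/NFA).
Regular expressions like {ab}* define regular languages.

The other choices are not regular:
- {a^(2^n) : n ≥ 0}: After pumping, length is no longer a power of 2
- {a^(n²) : n ≥ 0}: After pumping, length is no longer a perfect square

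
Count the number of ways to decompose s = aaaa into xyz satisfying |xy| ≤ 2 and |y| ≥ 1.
3

For s = 'aaaa' with pumping length p = 2:

Constraints: |xy| ≤ 2, |y| > 0

Valid decompositions (|xy| ≤ p, |y| ≥ 1):
  • x='', y='a', z='aaa'
  • x='a', y='a', z='aa'
  • x='', y='aa', z='aa'

Total count: 3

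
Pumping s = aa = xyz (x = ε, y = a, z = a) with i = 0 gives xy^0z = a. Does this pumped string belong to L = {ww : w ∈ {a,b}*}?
No

xy⁰z = ε · ε · a = a.
a has odd length 1, so it cannot be written as ww and is not in L.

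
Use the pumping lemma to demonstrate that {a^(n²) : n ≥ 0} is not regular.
Assume for contradiction that L is regular, and let p ≥ 1 be the pumping length given by the pumping lemma.
Choose s = a^(p²). Then s ∈ L and |s| = p² ≥ p.
By the pumping lemma, s = xyz for some x, y, z with |xy| ≤ p, |y| ≥ 1, and xy^i z ∈ L for every i ≥ 0.
Here y = a^k for some k with 1 ≤ k ≤ |xy| ≤ p.

Take i = 2: |xy²z| = p² + k.
Now p² < p² + k ≤ p² + p < p² + 2p + 1 = (p + 1)².
So |xy²z| lies strictly between the consecutive squares p² and (p + 1)², hence is not a perfect square, and xy²z ∉ L.

This contradicts the pumping lemma, which requires xy^i z ∈ L for all i ≥ 0.
Hence L = {a^(n²) : n ≥ 0} is not regular. ∎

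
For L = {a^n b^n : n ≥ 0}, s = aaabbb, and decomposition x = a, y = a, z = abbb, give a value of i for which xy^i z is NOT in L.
i = 3

xy³z = a · aaa · abbb = aaaaabbb; aaaaabbb has 5 a's and 3 b's; 5 ≠ 3, so it is not in L.
(Other choices also work, e.g. i = 0, 2; only i = 1 is guaranteed to stay in L since xy¹z = s.)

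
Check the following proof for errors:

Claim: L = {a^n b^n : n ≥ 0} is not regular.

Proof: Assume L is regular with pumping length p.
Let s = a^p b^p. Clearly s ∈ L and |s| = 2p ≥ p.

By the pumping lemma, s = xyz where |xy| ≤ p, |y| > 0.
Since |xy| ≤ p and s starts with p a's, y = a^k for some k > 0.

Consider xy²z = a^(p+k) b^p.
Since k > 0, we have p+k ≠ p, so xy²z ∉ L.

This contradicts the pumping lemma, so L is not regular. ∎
The proof is correct.

This proof is valid because:
1. The string s = a^p b^p is correctly in L
2. The decomposition analysis is correct: y must consist only of a's
3. The contradiction is valid: pumping increases a's but not b's
4. The conclusion follows logically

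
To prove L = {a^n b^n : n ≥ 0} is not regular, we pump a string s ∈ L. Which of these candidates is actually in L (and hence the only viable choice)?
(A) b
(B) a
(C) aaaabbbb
(C) aaaabbbb

The pumping lemma is applied to a string s that lies in L, so first check membership of each option:
- (A) b has 0 a's and 1 b's; 0 ≠ 1, so it is not in L ✗
- (B) a has 1 a's and 0 b's; 1 ≠ 0, so it is not in L ✗
- (C) aaaabbbb = a^4 b^4 has equal counts (4 = 4), so it is in L ✓

Only (C) aaaabbbb is in L, so it is the only candidate that could play the role of s.
(In a complete proof one picks s in terms of the pumping length p so that |s| ≥ p is guaranteed; a fixed string like aaaabbbb illustrates the shape of such an s.)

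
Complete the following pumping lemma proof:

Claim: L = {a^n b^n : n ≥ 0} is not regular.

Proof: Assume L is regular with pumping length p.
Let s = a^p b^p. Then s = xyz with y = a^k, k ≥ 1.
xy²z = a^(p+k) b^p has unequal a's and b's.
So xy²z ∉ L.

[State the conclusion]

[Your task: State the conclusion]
This contradicts the pumping lemma for regular languages,
which guarantees xy^i z ∈ L for all i ≥ 0.

Since our assumption that L is regular leads to a contradiction,
we conclude that L = {a^n b^n : n ≥ 0} is NOT regular. ∎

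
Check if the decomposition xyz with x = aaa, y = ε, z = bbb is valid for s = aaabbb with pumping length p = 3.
Violated: |y| > 0

The decomposition x = aaa, y = ε, z = bbb for s = aaabbb with p = 3
violates the constraint: |y| > 0

|y| = 0, but the pumping lemma requires |y| > 0 (y must be non-empty).

Pumping lemma constraints:
1. xyz = s (decomposition is valid)
2. |xy| ≤ p
3. |y| > 0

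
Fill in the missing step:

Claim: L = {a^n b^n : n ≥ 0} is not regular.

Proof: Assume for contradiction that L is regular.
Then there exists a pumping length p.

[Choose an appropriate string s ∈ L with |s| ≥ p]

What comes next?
s = a^p b^p

This string is in L (has equal a's and b's) and has length 2p ≥ p.
Any decomposition xyz with |xy| ≤ p means y consists only of a's,
so pumping will unbalance the counts.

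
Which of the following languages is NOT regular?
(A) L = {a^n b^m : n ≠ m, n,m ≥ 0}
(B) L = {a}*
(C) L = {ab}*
(A) {a^n b^m : n ≠ m, n,m ≥ 0}

(A) L = {a^n b^m : n ≠ m, n,m ≥ 0} is NOT regular.

The pumping lemma can be used to prove this:
After pumping a's, we can make n = m

The other languages are regular because they can be recognized by finite automata.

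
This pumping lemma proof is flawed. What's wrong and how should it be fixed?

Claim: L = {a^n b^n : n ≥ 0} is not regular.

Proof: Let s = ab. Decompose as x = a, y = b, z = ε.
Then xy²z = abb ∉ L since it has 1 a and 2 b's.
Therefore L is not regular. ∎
Error: The string s = ab might be shorter than the pumping length p.

Correction: Choose s = a^p b^p to ensure |s| ≥ p. Also, the decomposition is wrong: with |xy| ≤ p, y cannot include b's when s starts with p a's.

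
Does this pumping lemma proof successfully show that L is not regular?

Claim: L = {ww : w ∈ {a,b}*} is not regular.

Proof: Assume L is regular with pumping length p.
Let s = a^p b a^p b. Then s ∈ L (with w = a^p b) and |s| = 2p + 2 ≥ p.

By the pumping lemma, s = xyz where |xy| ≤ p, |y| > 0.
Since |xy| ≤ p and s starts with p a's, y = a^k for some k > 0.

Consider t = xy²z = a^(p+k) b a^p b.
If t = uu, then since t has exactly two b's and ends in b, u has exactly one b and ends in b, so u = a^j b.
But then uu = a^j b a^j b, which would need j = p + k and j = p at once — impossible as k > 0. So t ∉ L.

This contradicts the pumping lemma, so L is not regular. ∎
The proof is correct.

This proof is valid because:
1. s = a^p b a^p b is in L and is chosen in terms of p, so |s| ≥ p holds for every p
2. The decomposition analysis is correct: |xy| ≤ p forces y to lie inside the leading a's
3. The contradiction is valid: the argument shows a^(p+k) b a^p b cannot be split into two equal halves
4. The conclusion follows logically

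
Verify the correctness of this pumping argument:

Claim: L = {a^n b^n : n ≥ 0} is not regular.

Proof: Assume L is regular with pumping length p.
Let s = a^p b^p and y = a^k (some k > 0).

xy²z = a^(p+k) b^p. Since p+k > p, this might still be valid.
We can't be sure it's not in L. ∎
The proof is INCORRECT.

Error: The conclusion is wrong.
xy²z = a^(p+k) b^p is definitely NOT in L because the number of a's (p+k) ≠ number of b's (p).
The proof incorrectly doubts what is actually a valid contradiction.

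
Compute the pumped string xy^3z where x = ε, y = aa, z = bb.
aaaaaabb

Given x = '', y = 'aa', z = 'bb' and i = 3:

xy^3z = x + y·y·...·y (3 times) + z
       = '' + 'aa'^3 + 'bb'
       = '' + 'aaaaaa' + 'bb'
       = 'aaaaaabb'

The pumped string is 'aaaaaabb' with length 8.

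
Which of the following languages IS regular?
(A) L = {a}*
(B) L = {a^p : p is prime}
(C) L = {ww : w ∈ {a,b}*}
(A) {a}*

(A) L = {a}* is regular.

This can be recognized by a finite automaton (DFA/NFA).
Regular expressions like {a}* define regular languages.

The other choices are not regular:
- {a^p : p is prime}: After pumping, the length becomes composite
- {ww : w ∈ {a,b}*}: After pumping, the two halves no longer match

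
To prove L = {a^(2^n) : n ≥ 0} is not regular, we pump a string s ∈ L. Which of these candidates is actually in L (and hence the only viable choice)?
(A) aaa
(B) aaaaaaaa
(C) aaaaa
(B) aaaaaaaa

The pumping lemma is applied to a string s that lies in L, so first check membership of each option:
- (A) aaa has length 3, strictly between 2^1 = 2 and 2^2 = 4, so it is not in L ✗
- (B) aaaaaaaa has length 8 = 2^3, so it is in L ✓
- (C) aaaaa has length 5, strictly between 2^2 = 4 and 2^3 = 8, so it is not in L ✗

Only (B) aaaaaaaa is in L, so it is the only candidate that could play the role of s.
(In a complete proof one picks s in terms of the pumping length p so that |s| ≥ p is guaranteed; a fixed string like aaaaaaaa illustrates the shape of such an s.)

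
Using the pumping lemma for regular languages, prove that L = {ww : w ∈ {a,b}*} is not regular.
Assume for contradiction that L is regular, and let p ≥ 1 be the pumping length given by the pumping lemma.
Choose s = a^p b a^p b. Then s ∈ L (take w = a^p b) and |s| = 2p + 2 ≥ p.
By the pumping lemma, s = xyz for some x, y, z with |xy| ≤ p, |y| ≥ 1, and xy^i z ∈ L for every i ≥ 0.
Since |xy| ≤ p and the first p symbols of s are all a's, y = a^k for some k with 1 ≤ k ≤ p.

Take i = 2: t = xy²z = a^(p + k) b a^p b.
Suppose t = uu for some string u. The string t contains exactly two b's and ends in b, so u contains exactly one b and ends in b; hence u = a^j b for some j, and uu = a^j b a^j b. Comparing with t = a^(p + k) b a^p b forces j = p + k (first block) and j = p (second block), which is impossible since k ≥ 1. So t ∉ L.

This contradicts the pumping lemma, which requires xy^i z ∈ L for all i ≥ 0.
Hence L = {ww : w ∈ {a,b}*} is not regular. ∎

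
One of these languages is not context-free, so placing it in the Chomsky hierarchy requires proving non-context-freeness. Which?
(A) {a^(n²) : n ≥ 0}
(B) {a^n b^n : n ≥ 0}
(A) {a^(n²) : n ≥ 0}

(A) {a^(n²) : n ≥ 0} requires the CFL pumping lemma.

- {a^n b^n : n ≥ 0} is context-free (but not regular)
  • Can be shown non-regular with the regular pumping lemma
  • After pumping, the number of a's and b's become unequal

- {a^(n²) : n ≥ 0} is NOT context-free
  • Requires the CFL pumping lemma to prove
  • Gaps between squares grow unboundedly

The CFL pumping lemma is "stronger" in that it can prove non-membership
in the larger class of context-free languages.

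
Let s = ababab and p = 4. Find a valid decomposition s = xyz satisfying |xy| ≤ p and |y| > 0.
x = '', y = 'ab', z = 'abab'

For s = ababab and p = 4, one valid decomposition is:
- x = '' (length 0)
- y = 'ab' (length 2)
- z = 'abab' (length 4)

Verification:
- xyz = '' + 'ab' + 'abab' = ababab ✓
- |xy| = 2 ≤ 4 ✓
- |y| = 2 > 0 ✓

All pumping lemma constraints are satisfied.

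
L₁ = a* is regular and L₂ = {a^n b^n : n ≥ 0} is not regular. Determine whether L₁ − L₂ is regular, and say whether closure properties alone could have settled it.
Yes — L₁ − L₂ is regular.

The only string of a* that lies in {a^n b^n} is ε, so L₁ − L₂ = a* − {ε} = a⁺ = aa*, which is regular.

Note that the bare facts "L₁ regular, L₂ non-regular" do not settle the question by themselves: the closure of regular languages under ∪, ∩, complement and difference applies only when BOTH operands are regular. With a non-regular operand the result can come out regular or non-regular depending on the specific languages, so one has to work out L₁ − L₂ for this particular pair, as above.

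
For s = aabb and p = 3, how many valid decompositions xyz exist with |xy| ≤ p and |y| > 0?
6

For s = 'aabb' with pumping length p = 3:

Constraints: |xy| ≤ 3, |y| > 0

Valid decompositions (|xy| ≤ p, |y| ≥ 1):
  • x='', y='a', z='abb'
  • x='a', y='a', z='bb'
  • x='', y='aa', z='bb'
  • x='aa', y='b', z='b'
  • x='a', y='ab', z='b'
  • x='', y='aab', z='b'

Total count: 6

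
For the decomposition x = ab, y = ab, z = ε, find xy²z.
ababab

Given x = 'ab', y = 'ab', z = '' and i = 2:

xy^2z = x + y·y·...·y (2 times) + z
       = 'ab' + 'ab'^2 + ''
       = 'ab' + 'abab' + ''
       = 'ababab'

The pumped string is 'ababab' with length 6.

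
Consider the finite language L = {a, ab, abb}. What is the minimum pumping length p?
p = 4

For a finite language L, the pumping lemma holds vacuously if p > max|s| for s ∈ L.

The longest string in L = {a, ab, abb} has length 3.
If p = 4, then no string s ∈ L has |s| ≥ p, so the condition is vacuously true.

The minimum pumping length is p = 4.

Why no smaller p works: for any p ≤ 3, the longest string s ∈ L has |s| = 3 ≥ p, so it would
have to be pumpable; but pumping up (i = 2, 3, ...) produces ever longer strings, which cannot all lie in the
finite language L. So the pumping property fails for every p ≤ 3.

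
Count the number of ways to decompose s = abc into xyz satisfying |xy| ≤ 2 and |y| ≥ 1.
3

For s = 'abc' with pumping length p = 2:

Constraints: |xy| ≤ 2, |y| > 0

Valid decompositions (|xy| ≤ p, |y| ≥ 1):
  • x='', y='a', z='bc'
  • x='a', y='b', z='c'
  • x='', y='ab', z='c'

Total count: 3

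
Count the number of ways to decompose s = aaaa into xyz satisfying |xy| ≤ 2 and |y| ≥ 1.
3

For s = 'aaaa' with pumping length p = 2:

Constraints: |xy| ≤ 2, |y| > 0

Valid decompositions (|xy| ≤ p, |y| ≥ 1):
  • x='', y='a', z='aaa'
  • x='a', y='a', z='aa'
  • x='', y='aa', z='aa'

Total count: 3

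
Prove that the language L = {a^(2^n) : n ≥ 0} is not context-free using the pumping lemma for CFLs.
Assume for contradiction that L is context-free, and let p ≥ 1 be the pumping length given by the pumping lemma for CFLs.
Choose s = a^(2^p). Then s ∈ L and |s| = 2^p ≥ p.
By the CFL pumping lemma, s = uvxyz for some u, v, x, y, z with |vxy| ≤ p, |vy| ≥ 1, and uv^i xy^i z ∈ L for every i ≥ 0.
All symbols are a's, so only lengths matter: let k = |vy|, with 1 ≤ k ≤ |vxy| ≤ p < 2^p.

Take i = 2: |uv²xy²z| = 2^p + k, and 2^p < 2^p + k < 2^p + 2^p = 2^(p+1).
So the length lies strictly between consecutive powers of two and is not a power of 2; uv²xy²z ∉ L.

This contradicts the CFL pumping lemma, which requires uv^i xy^i z ∈ L for all i ≥ 0.
Hence L = {a^(2^n) : n ≥ 0} is not context-free. ∎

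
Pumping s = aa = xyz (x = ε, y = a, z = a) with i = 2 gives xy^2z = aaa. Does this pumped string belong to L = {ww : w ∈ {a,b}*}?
No

xy²z = ε · aa · a = aaa.
aaa has odd length 3, so it cannot be written as ww and is not in L.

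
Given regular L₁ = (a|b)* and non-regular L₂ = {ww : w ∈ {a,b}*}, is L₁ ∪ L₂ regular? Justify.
Yes — L₁ ∪ L₂ is regular.

{ww} ⊆ (a|b)*, so L₁ ∪ L₂ = (a|b)*, which is regular.

Note that the bare facts "L₁ regular, L₂ non-regular" do not settle the question by themselves: the closure of regular languages under ∪, ∩, complement and difference applies only when BOTH operands are regular. With a non-regular operand the result can come out regular or non-regular depending on the specific languages, so one has to work out L₁ ∪ L₂ for this particular pair, as above.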